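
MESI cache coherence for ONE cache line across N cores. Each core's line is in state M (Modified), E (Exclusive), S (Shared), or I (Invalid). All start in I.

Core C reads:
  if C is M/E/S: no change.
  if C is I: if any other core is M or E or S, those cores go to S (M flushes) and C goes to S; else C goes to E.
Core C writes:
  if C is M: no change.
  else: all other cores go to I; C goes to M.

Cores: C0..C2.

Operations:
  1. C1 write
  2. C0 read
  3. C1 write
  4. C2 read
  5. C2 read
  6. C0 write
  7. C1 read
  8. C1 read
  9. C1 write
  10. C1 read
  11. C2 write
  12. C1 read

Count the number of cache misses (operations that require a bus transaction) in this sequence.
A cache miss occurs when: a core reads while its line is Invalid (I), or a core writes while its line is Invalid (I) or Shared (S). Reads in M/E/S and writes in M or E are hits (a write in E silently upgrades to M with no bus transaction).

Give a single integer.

Op 1: C1 write [C1 write: invalidate none -> C1=M] -> [I,M,I] [MISS #1: write from I]
Op 2: C0 read [C0 read from I: others=['C1=M'] -> C0=S, others downsized to S] -> [S,S,I] [MISS #2: read from I]
Op 3: C1 write [C1 write: invalidate ['C0=S'] -> C1=M] -> [I,M,I] [MISS #3: write from S]
Op 4: C2 read [C2 read from I: others=['C1=M'] -> C2=S, others downsized to S] -> [I,S,S] [MISS #4: read from I]
Op 5: C2 read [C2 read: already in S, no change] -> [I,S,S] [hit: read from S]
Op 6: C0 write [C0 write: invalidate ['C1=S', 'C2=S'] -> C0=M] -> [M,I,I] [MISS #5: write from I]
Op 7: C1 read [C1 read from I: others=['C0=M'] -> C1=S, others downsized to S] -> [S,S,I] [MISS #6: read from I]
Op 8: C1 read [C1 read: already in S, no change] -> [S,S,I] [hit: read from S]
Op 9: C1 write [C1 write: invalidate ['C0=S'] -> C1=M] -> [I,M,I] [MISS #7: write from S]
Op 10: C1 read [C1 read: already in M, no change] -> [I,M,I] [hit: read from M]
Op 11: C2 write [C2 write: invalidate ['C1=M'] -> C2=M] -> [I,I,M] [MISS #8: write from I]
Op 12: C1 read [C1 read from I: others=['C2=M'] -> C1=S, others downsized to S] -> [I,S,S] [MISS #9: read from I]

Answer: 9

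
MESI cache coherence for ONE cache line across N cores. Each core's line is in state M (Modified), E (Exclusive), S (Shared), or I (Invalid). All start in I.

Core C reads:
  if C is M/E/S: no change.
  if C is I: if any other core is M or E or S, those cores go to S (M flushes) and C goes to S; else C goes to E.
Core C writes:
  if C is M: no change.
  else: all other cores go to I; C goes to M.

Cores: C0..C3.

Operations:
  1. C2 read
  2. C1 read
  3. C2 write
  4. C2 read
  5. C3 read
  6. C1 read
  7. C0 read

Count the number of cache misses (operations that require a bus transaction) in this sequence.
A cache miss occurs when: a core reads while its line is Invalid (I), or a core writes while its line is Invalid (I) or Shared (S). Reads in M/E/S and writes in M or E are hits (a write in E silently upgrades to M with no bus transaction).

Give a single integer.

Op 1: C2 read [C2 read from I: no other sharers -> C2=E (exclusive)] -> [I,I,E,I] [MISS #1: read from I]
Op 2: C1 read [C1 read from I: others=['C2=E'] -> C1=S, others downsized to S] -> [I,S,S,I] [MISS #2: read from I]
Op 3: C2 write [C2 write: invalidate ['C1=S'] -> C2=M] -> [I,I,M,I] [MISS #3: write from S]
Op 4: C2 read [C2 read: already in M, no change] -> [I,I,M,I] [hit: read from M]
Op 5: C3 read [C3 read from I: others=['C2=M'] -> C3=S, others downsized to S] -> [I,I,S,S] [MISS #4: read from I]
Op 6: C1 read [C1 read from I: others=['C2=S', 'C3=S'] -> C1=S, others downsized to S] -> [I,S,S,S] [MISS #5: read from I]
Op 7: C0 read [C0 read from I: others=['C1=S', 'C2=S', 'C3=S'] -> C0=S, others downsized to S] -> [S,S,S,S] [MISS #6: read from I]

Answer: 6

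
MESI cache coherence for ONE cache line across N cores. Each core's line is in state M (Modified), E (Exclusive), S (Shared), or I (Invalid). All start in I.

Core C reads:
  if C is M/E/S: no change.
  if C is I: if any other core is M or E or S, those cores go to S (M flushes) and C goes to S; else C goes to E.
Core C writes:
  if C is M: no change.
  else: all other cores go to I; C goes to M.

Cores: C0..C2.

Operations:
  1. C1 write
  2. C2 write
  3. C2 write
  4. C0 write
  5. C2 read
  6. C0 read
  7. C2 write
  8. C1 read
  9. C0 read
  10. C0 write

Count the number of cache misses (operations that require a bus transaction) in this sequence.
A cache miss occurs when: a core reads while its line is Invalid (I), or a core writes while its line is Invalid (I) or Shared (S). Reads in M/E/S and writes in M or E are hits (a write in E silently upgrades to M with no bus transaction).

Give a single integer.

Answer: 8

Derivation:
Op 1: C1 write [C1 write: invalidate none -> C1=M] -> [I,M,I] [MISS #1: write from I]
Op 2: C2 write [C2 write: invalidate ['C1=M'] -> C2=M] -> [I,I,M] [MISS #2: write from I]
Op 3: C2 write [C2 write: already M (modified), no change] -> [I,I,M] [hit: write from M]
Op 4: C0 write [C0 write: invalidate ['C2=M'] -> C0=M] -> [M,I,I] [MISS #3: write from I]
Op 5: C2 read [C2 read from I: others=['C0=M'] -> C2=S, others downsized to S] -> [S,I,S] [MISS #4: read from I]
Op 6: C0 read [C0 read: already in S, no change] -> [S,I,S] [hit: read from S]
Op 7: C2 write [C2 write: invalidate ['C0=S'] -> C2=M] -> [I,I,M] [MISS #5: write from S]
Op 8: C1 read [C1 read from I: others=['C2=M'] -> C1=S, others downsized to S] -> [I,S,S] [MISS #6: read from I]
Op 9: C0 read [C0 read from I: others=['C1=S', 'C2=S'] -> C0=S, others downsized to S] -> [S,S,S] [MISS #7: read from I]
Op 10: C0 write [C0 write: invalidate ['C1=S', 'C2=S'] -> C0=M] -> [M,I,I] [MISS #8: write from S]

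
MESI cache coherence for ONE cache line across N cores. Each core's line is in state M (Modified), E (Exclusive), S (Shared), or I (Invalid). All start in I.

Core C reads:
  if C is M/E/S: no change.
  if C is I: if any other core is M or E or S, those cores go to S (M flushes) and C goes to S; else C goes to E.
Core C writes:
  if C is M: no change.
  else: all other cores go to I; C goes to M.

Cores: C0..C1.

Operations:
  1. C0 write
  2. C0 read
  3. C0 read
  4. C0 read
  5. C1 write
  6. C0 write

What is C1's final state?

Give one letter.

Op 1: C0 write [C0 write: invalidate none -> C0=M] -> [M,I]
Op 2: C0 read [C0 read: already in M, no change] -> [M,I]
Op 3: C0 read [C0 read: already in M, no change] -> [M,I]
Op 4: C0 read [C0 read: already in M, no change] -> [M,I]
Op 5: C1 write [C1 write: invalidate ['C0=M'] -> C1=M] -> [I,M]
Op 6: C0 write [C0 write: invalidate ['C1=M'] -> C0=M] -> [M,I]

Answer: I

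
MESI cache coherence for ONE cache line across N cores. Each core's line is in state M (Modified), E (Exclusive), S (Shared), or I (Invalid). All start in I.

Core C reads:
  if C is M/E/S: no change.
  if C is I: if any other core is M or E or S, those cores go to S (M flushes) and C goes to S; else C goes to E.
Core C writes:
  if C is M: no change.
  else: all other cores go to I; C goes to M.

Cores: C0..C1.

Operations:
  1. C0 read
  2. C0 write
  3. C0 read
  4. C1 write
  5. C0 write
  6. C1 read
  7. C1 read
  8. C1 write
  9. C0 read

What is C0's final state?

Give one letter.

Op 1: C0 read [C0 read from I: no other sharers -> C0=E (exclusive)] -> [E,I]
Op 2: C0 write [C0 write: invalidate none -> C0=M] -> [M,I]
Op 3: C0 read [C0 read: already in M, no change] -> [M,I]
Op 4: C1 write [C1 write: invalidate ['C0=M'] -> C1=M] -> [I,M]
Op 5: C0 write [C0 write: invalidate ['C1=M'] -> C0=M] -> [M,I]
Op 6: C1 read [C1 read from I: others=['C0=M'] -> C1=S, others downsized to S] -> [S,S]
Op 7: C1 read [C1 read: already in S, no change] -> [S,S]
Op 8: C1 write [C1 write: invalidate ['C0=S'] -> C1=M] -> [I,M]
Op 9: C0 read [C0 read from I: others=['C1=M'] -> C0=S, others downsized to S] -> [S,S]

Answer: S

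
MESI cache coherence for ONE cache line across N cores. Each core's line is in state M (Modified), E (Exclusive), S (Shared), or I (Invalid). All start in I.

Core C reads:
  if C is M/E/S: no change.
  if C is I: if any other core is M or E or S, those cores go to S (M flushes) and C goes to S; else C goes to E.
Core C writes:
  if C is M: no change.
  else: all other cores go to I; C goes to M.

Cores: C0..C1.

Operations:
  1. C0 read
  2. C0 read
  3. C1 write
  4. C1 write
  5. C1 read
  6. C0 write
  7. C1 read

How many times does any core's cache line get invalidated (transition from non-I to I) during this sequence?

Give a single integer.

Op 1: C0 read [C0 read from I: no other sharers -> C0=E (exclusive)] -> [E,I] (invalidations this op: 0; running total: 0)
Op 2: C0 read [C0 read: already in E, no change] -> [E,I] (invalidations this op: 0; running total: 0)
Op 3: C1 write [C1 write: invalidate ['C0=E'] -> C1=M] -> [I,M] (invalidations this op: 1; running total: 1)
Op 4: C1 write [C1 write: already M (modified), no change] -> [I,M] (invalidations this op: 0; running total: 1)
Op 5: C1 read [C1 read: already in M, no change] -> [I,M] (invalidations this op: 0; running total: 1)
Op 6: C0 write [C0 write: invalidate ['C1=M'] -> C0=M] -> [M,I] (invalidations this op: 1; running total: 2)
Op 7: C1 read [C1 read from I: others=['C0=M'] -> C1=S, others downsized to S] -> [S,S] (invalidations this op: 0; running total: 2)

Answer: 2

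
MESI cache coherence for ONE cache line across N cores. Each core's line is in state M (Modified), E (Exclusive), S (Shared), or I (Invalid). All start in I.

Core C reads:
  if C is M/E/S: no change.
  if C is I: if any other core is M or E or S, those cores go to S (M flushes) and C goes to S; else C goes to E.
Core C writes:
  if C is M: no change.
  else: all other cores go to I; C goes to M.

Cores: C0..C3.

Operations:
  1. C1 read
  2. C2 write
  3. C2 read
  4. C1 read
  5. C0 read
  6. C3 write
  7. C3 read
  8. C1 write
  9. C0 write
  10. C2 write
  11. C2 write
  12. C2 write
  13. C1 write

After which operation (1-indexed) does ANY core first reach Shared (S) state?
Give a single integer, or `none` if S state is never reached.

Op 1: C1 read [C1 read from I: no other sharers -> C1=E (exclusive)] -> [I,E,I,I]
Op 2: C2 write [C2 write: invalidate ['C1=E'] -> C2=M] -> [I,I,M,I]
Op 3: C2 read [C2 read: already in M, no change] -> [I,I,M,I]
Op 4: C1 read [C1 read from I: others=['C2=M'] -> C1=S, others downsized to S] -> [I,S,S,I]
  -> First S state at op 4; remaining ops need not be traced.

Answer: 4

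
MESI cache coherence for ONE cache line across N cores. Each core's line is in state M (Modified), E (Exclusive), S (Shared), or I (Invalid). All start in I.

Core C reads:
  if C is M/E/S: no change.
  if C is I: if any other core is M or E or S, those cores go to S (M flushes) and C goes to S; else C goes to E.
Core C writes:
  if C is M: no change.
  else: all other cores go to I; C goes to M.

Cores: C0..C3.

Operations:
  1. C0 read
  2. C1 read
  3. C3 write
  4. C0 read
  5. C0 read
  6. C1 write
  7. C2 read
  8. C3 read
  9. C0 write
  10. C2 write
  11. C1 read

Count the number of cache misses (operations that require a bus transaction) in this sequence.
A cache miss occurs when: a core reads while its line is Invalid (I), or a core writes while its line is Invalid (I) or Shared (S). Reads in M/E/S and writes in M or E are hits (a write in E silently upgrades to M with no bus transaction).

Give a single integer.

Op 1: C0 read [C0 read from I: no other sharers -> C0=E (exclusive)] -> [E,I,I,I] [MISS #1: read from I]
Op 2: C1 read [C1 read from I: others=['C0=E'] -> C1=S, others downsized to S] -> [S,S,I,I] [MISS #2: read from I]
Op 3: C3 write [C3 write: invalidate ['C0=S', 'C1=S'] -> C3=M] -> [I,I,I,M] [MISS #3: write from I]
Op 4: C0 read [C0 read from I: others=['C3=M'] -> C0=S, others downsized to S] -> [S,I,I,S] [MISS #4: read from I]
Op 5: C0 read [C0 read: already in S, no change] -> [S,I,I,S] [hit: read from S]
Op 6: C1 write [C1 write: invalidate ['C0=S', 'C3=S'] -> C1=M] -> [I,M,I,I] [MISS #5: write from I]
Op 7: C2 read [C2 read from I: others=['C1=M'] -> C2=S, others downsized to S] -> [I,S,S,I] [MISS #6: read from I]
Op 8: C3 read [C3 read from I: others=['C1=S', 'C2=S'] -> C3=S, others downsized to S] -> [I,S,S,S] [MISS #7: read from I]
Op 9: C0 write [C0 write: invalidate ['C1=S', 'C2=S', 'C3=S'] -> C0=M] -> [M,I,I,I] [MISS #8: write from I]
Op 10: C2 write [C2 write: invalidate ['C0=M'] -> C2=M] -> [I,I,M,I] [MISS #9: write from I]
Op 11: C1 read [C1 read from I: others=['C2=M'] -> C1=S, others downsized to S] -> [I,S,S,I] [MISS #10: read from I]

Answer: 10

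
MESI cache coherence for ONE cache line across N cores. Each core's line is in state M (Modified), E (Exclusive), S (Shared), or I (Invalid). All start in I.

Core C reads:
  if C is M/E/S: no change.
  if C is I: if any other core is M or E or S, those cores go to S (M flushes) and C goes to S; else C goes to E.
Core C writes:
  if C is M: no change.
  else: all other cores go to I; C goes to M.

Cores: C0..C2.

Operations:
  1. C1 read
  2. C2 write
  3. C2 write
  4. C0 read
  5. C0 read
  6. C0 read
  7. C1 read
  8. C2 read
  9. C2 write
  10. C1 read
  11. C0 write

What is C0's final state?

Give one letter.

Answer: M

Derivation:
Op 1: C1 read [C1 read from I: no other sharers -> C1=E (exclusive)] -> [I,E,I]
Op 2: C2 write [C2 write: invalidate ['C1=E'] -> C2=M] -> [I,I,M]
Op 3: C2 write [C2 write: already M (modified), no change] -> [I,I,M]
Op 4: C0 read [C0 read from I: others=['C2=M'] -> C0=S, others downsized to S] -> [S,I,S]
Op 5: C0 read [C0 read: already in S, no change] -> [S,I,S]
Op 6: C0 read [C0 read: already in S, no change] -> [S,I,S]
Op 7: C1 read [C1 read from I: others=['C0=S', 'C2=S'] -> C1=S, others downsized to S] -> [S,S,S]
Op 8: C2 read [C2 read: already in S, no change] -> [S,S,S]
Op 9: C2 write [C2 write: invalidate ['C0=S', 'C1=S'] -> C2=M] -> [I,I,M]
Op 10: C1 read [C1 read from I: others=['C2=M'] -> C1=S, others downsized to S] -> [I,S,S]
Op 11: C0 write [C0 write: invalidate ['C1=S', 'C2=S'] -> C0=M] -> [M,I,I]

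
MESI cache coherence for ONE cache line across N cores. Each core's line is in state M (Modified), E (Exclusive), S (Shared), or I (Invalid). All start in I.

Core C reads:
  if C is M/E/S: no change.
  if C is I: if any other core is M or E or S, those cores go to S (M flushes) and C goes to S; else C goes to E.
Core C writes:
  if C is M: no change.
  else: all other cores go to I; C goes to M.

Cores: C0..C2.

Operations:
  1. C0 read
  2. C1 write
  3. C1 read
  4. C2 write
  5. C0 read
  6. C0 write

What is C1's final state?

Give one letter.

Answer: I

Derivation:
Op 1: C0 read [C0 read from I: no other sharers -> C0=E (exclusive)] -> [E,I,I]
Op 2: C1 write [C1 write: invalidate ['C0=E'] -> C1=M] -> [I,M,I]
Op 3: C1 read [C1 read: already in M, no change] -> [I,M,I]
Op 4: C2 write [C2 write: invalidate ['C1=M'] -> C2=M] -> [I,I,M]
Op 5: C0 read [C0 read from I: others=['C2=M'] -> C0=S, others downsized to S] -> [S,I,S]
Op 6: C0 write [C0 write: invalidate ['C2=S'] -> C0=M] -> [M,I,I]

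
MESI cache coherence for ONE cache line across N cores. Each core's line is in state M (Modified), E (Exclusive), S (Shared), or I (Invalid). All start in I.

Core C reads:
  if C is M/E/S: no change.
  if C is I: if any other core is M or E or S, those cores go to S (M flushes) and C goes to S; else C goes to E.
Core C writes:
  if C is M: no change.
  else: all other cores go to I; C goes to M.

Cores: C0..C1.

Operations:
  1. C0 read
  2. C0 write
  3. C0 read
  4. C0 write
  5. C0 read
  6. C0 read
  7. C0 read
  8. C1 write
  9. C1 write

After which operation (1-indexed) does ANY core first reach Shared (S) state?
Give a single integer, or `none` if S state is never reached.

Answer: none

Derivation:
Op 1: C0 read [C0 read from I: no other sharers -> C0=E (exclusive)] -> [E,I]
Op 2: C0 write [C0 write: invalidate none -> C0=M] -> [M,I]
Op 3: C0 read [C0 read: already in M, no change] -> [M,I]
Op 4: C0 write [C0 write: already M (modified), no change] -> [M,I]
Op 5: C0 read [C0 read: already in M, no change] -> [M,I]
Op 6: C0 read [C0 read: already in M, no change] -> [M,I]
Op 7: C0 read [C0 read: already in M, no change] -> [M,I]
Op 8: C1 write [C1 write: invalidate ['C0=M'] -> C1=M] -> [I,M]
Op 9: C1 write [C1 write: already M (modified), no change] -> [I,M]
S state never reached in this sequence.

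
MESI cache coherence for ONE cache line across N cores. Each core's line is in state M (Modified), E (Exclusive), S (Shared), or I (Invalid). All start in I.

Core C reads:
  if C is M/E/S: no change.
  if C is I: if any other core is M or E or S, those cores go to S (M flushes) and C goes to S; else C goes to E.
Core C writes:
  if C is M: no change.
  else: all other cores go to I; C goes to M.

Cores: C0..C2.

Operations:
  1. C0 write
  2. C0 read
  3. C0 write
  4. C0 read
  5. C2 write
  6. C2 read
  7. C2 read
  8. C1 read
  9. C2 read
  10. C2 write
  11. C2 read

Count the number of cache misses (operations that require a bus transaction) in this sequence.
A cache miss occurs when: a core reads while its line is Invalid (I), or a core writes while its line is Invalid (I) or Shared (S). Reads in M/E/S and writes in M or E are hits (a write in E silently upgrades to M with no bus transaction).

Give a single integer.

Op 1: C0 write [C0 write: invalidate none -> C0=M] -> [M,I,I] [MISS #1: write from I]
Op 2: C0 read [C0 read: already in M, no change] -> [M,I,I] [hit: read from M]
Op 3: C0 write [C0 write: already M (modified), no change] -> [M,I,I] [hit: write from M]
Op 4: C0 read [C0 read: already in M, no change] -> [M,I,I] [hit: read from M]
Op 5: C2 write [C2 write: invalidate ['C0=M'] -> C2=M] -> [I,I,M] [MISS #2: write from I]
Op 6: C2 read [C2 read: already in M, no change] -> [I,I,M] [hit: read from M]
Op 7: C2 read [C2 read: already in M, no change] -> [I,I,M] [hit: read from M]
Op 8: C1 read [C1 read from I: others=['C2=M'] -> C1=S, others downsized to S] -> [I,S,S] [MISS #3: read from I]
Op 9: C2 read [C2 read: already in S, no change] -> [I,S,S] [hit: read from S]
Op 10: C2 write [C2 write: invalidate ['C1=S'] -> C2=M] -> [I,I,M] [MISS #4: write from S]
Op 11: C2 read [C2 read: already in M, no change] -> [I,I,M] [hit: read from M]

Answer: 4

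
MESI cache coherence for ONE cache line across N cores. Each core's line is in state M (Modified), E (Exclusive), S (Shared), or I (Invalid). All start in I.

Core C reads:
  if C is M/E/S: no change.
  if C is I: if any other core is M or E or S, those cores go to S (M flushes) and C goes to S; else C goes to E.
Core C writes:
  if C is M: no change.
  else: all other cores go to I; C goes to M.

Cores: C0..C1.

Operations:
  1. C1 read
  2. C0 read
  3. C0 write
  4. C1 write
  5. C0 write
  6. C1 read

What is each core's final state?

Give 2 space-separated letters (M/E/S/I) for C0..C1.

Answer: S S

Derivation:
Op 1: C1 read [C1 read from I: no other sharers -> C1=E (exclusive)] -> [I,E]
Op 2: C0 read [C0 read from I: others=['C1=E'] -> C0=S, others downsized to S] -> [S,S]
Op 3: C0 write [C0 write: invalidate ['C1=S'] -> C0=M] -> [M,I]
Op 4: C1 write [C1 write: invalidate ['C0=M'] -> C1=M] -> [I,M]
Op 5: C0 write [C0 write: invalidate ['C1=M'] -> C0=M] -> [M,I]
Op 6: C1 read [C1 read from I: others=['C0=M'] -> C1=S, others downsized to S] -> [S,S]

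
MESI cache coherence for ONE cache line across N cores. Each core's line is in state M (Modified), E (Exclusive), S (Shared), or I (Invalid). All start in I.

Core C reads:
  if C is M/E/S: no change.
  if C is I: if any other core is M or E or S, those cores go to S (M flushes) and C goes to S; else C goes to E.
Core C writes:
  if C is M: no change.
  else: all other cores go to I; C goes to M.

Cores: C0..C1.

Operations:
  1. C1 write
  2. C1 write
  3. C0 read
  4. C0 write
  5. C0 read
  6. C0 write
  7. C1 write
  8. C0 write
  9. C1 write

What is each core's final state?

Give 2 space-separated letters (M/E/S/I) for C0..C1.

Op 1: C1 write [C1 write: invalidate none -> C1=M] -> [I,M]
Op 2: C1 write [C1 write: already M (modified), no change] -> [I,M]
Op 3: C0 read [C0 read from I: others=['C1=M'] -> C0=S, others downsized to S] -> [S,S]
Op 4: C0 write [C0 write: invalidate ['C1=S'] -> C0=M] -> [M,I]
Op 5: C0 read [C0 read: already in M, no change] -> [M,I]
Op 6: C0 write [C0 write: already M (modified), no change] -> [M,I]
Op 7: C1 write [C1 write: invalidate ['C0=M'] -> C1=M] -> [I,M]
Op 8: C0 write [C0 write: invalidate ['C1=M'] -> C0=M] -> [M,I]
Op 9: C1 write [C1 write: invalidate ['C0=M'] -> C1=M] -> [I,M]

Answer: I M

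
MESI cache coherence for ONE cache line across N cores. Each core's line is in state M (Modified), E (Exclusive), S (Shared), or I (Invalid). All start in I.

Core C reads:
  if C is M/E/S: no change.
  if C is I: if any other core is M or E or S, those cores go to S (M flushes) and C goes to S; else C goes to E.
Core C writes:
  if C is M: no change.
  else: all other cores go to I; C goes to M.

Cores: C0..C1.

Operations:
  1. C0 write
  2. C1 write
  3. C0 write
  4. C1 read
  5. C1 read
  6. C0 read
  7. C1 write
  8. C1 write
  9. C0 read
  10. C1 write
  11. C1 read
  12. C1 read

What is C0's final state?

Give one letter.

Answer: I

Derivation:
Op 1: C0 write [C0 write: invalidate none -> C0=M] -> [M,I]
Op 2: C1 write [C1 write: invalidate ['C0=M'] -> C1=M] -> [I,M]
Op 3: C0 write [C0 write: invalidate ['C1=M'] -> C0=M] -> [M,I]
Op 4: C1 read [C1 read from I: others=['C0=M'] -> C1=S, others downsized to S] -> [S,S]
Op 5: C1 read [C1 read: already in S, no change] -> [S,S]
Op 6: C0 read [C0 read: already in S, no change] -> [S,S]
Op 7: C1 write [C1 write: invalidate ['C0=S'] -> C1=M] -> [I,M]
Op 8: C1 write [C1 write: already M (modified), no change] -> [I,M]
Op 9: C0 read [C0 read from I: others=['C1=M'] -> C0=S, others downsized to S] -> [S,S]
Op 10: C1 write [C1 write: invalidate ['C0=S'] -> C1=M] -> [I,M]
Op 11: C1 read [C1 read: already in M, no change] -> [I,M]
Op 12: C1 read [C1 read: already in M, no change] -> [I,M]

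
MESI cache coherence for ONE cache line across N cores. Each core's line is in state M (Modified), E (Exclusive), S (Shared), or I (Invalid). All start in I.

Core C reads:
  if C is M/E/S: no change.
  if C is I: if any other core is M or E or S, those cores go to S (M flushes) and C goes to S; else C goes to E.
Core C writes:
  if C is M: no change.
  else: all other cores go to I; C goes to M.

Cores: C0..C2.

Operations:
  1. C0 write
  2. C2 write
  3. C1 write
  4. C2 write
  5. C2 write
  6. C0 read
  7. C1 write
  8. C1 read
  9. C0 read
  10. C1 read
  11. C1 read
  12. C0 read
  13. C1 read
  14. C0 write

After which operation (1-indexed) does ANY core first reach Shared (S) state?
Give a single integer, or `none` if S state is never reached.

Op 1: C0 write [C0 write: invalidate none -> C0=M] -> [M,I,I]
Op 2: C2 write [C2 write: invalidate ['C0=M'] -> C2=M] -> [I,I,M]
Op 3: C1 write [C1 write: invalidate ['C2=M'] -> C1=M] -> [I,M,I]
Op 4: C2 write [C2 write: invalidate ['C1=M'] -> C2=M] -> [I,I,M]
Op 5: C2 write [C2 write: already M (modified), no change] -> [I,I,M]
Op 6: C0 read [C0 read from I: others=['C2=M'] -> C0=S, others downsized to S] -> [S,I,S]
  -> First S state at op 6; remaining ops need not be traced.

Answer: 6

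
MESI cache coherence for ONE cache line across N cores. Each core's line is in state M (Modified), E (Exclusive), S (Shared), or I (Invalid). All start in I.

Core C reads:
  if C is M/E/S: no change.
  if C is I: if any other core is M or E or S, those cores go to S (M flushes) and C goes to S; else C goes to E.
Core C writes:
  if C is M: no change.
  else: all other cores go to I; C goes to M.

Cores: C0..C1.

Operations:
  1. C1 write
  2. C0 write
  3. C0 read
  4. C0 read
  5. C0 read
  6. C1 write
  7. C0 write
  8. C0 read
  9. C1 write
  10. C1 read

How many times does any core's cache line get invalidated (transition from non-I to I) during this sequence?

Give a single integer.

Op 1: C1 write [C1 write: invalidate none -> C1=M] -> [I,M] (invalidations this op: 0; running total: 0)
Op 2: C0 write [C0 write: invalidate ['C1=M'] -> C0=M] -> [M,I] (invalidations this op: 1; running total: 1)
Op 3: C0 read [C0 read: already in M, no change] -> [M,I] (invalidations this op: 0; running total: 1)
Op 4: C0 read [C0 read: already in M, no change] -> [M,I] (invalidations this op: 0; running total: 1)
Op 5: C0 read [C0 read: already in M, no change] -> [M,I] (invalidations this op: 0; running total: 1)
Op 6: C1 write [C1 write: invalidate ['C0=M'] -> C1=M] -> [I,M] (invalidations this op: 1; running total: 2)
Op 7: C0 write [C0 write: invalidate ['C1=M'] -> C0=M] -> [M,I] (invalidations this op: 1; running total: 3)
Op 8: C0 read [C0 read: already in M, no change] -> [M,I] (invalidations this op: 0; running total: 3)
Op 9: C1 write [C1 write: invalidate ['C0=M'] -> C1=M] -> [I,M] (invalidations this op: 1; running total: 4)
Op 10: C1 read [C1 read: already in M, no change] -> [I,M] (invalidations this op: 0; running total: 4)

Answer: 4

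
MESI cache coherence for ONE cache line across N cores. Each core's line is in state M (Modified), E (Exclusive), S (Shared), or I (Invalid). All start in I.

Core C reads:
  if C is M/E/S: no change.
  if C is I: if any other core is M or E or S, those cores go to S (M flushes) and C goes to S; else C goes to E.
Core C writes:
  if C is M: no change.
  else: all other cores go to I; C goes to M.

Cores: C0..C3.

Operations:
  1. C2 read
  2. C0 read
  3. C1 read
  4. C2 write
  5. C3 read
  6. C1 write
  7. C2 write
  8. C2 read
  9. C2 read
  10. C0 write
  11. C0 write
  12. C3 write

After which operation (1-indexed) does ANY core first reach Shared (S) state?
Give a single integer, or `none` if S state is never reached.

Answer: 2

Derivation:
Op 1: C2 read [C2 read from I: no other sharers -> C2=E (exclusive)] -> [I,I,E,I]
Op 2: C0 read [C0 read from I: others=['C2=E'] -> C0=S, others downsized to S] -> [S,I,S,I]
  -> First S state at op 2; remaining ops need not be traced.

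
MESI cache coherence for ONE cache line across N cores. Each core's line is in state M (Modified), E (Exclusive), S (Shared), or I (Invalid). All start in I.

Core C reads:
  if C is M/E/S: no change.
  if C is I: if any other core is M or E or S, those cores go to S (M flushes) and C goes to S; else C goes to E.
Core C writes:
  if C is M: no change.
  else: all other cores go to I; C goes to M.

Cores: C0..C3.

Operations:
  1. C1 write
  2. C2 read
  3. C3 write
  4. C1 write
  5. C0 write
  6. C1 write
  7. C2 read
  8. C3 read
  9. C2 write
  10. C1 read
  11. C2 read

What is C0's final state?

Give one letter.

Answer: I

Derivation:
Op 1: C1 write [C1 write: invalidate none -> C1=M] -> [I,M,I,I]
Op 2: C2 read [C2 read from I: others=['C1=M'] -> C2=S, others downsized to S] -> [I,S,S,I]
Op 3: C3 write [C3 write: invalidate ['C1=S', 'C2=S'] -> C3=M] -> [I,I,I,M]
Op 4: C1 write [C1 write: invalidate ['C3=M'] -> C1=M] -> [I,M,I,I]
Op 5: C0 write [C0 write: invalidate ['C1=M'] -> C0=M] -> [M,I,I,I]
Op 6: C1 write [C1 write: invalidate ['C0=M'] -> C1=M] -> [I,M,I,I]
Op 7: C2 read [C2 read from I: others=['C1=M'] -> C2=S, others downsized to S] -> [I,S,S,I]
Op 8: C3 read [C3 read from I: others=['C1=S', 'C2=S'] -> C3=S, others downsized to S] -> [I,S,S,S]
Op 9: C2 write [C2 write: invalidate ['C1=S', 'C3=S'] -> C2=M] -> [I,I,M,I]
Op 10: C1 read [C1 read from I: others=['C2=M'] -> C1=S, others downsized to S] -> [I,S,S,I]
Op 11: C2 read [C2 read: already in S, no change] -> [I,S,S,I]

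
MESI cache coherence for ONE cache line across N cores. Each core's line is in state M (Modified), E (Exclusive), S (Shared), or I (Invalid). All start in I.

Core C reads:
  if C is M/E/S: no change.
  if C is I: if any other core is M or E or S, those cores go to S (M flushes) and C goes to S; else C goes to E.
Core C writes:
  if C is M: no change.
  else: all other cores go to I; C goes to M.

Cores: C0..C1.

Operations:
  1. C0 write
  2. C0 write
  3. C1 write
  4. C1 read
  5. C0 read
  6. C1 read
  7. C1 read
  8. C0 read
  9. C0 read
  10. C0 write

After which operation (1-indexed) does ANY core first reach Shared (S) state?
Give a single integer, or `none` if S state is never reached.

Answer: 5

Derivation:
Op 1: C0 write [C0 write: invalidate none -> C0=M] -> [M,I]
Op 2: C0 write [C0 write: already M (modified), no change] -> [M,I]
Op 3: C1 write [C1 write: invalidate ['C0=M'] -> C1=M] -> [I,M]
Op 4: C1 read [C1 read: already in M, no change] -> [I,M]
Op 5: C0 read [C0 read from I: others=['C1=M'] -> C0=S, others downsized to S] -> [S,S]
  -> First S state at op 5; remaining ops need not be traced.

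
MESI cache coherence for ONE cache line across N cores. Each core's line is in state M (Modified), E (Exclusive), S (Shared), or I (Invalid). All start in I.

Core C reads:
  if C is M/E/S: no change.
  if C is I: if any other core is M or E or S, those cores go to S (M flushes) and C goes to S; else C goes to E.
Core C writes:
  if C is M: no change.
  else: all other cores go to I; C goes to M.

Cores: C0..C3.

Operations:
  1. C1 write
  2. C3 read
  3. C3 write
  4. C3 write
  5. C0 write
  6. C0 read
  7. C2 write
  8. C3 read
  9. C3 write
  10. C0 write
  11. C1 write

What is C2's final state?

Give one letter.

Op 1: C1 write [C1 write: invalidate none -> C1=M] -> [I,M,I,I]
Op 2: C3 read [C3 read from I: others=['C1=M'] -> C3=S, others downsized to S] -> [I,S,I,S]
Op 3: C3 write [C3 write: invalidate ['C1=S'] -> C3=M] -> [I,I,I,M]
Op 4: C3 write [C3 write: already M (modified), no change] -> [I,I,I,M]
Op 5: C0 write [C0 write: invalidate ['C3=M'] -> C0=M] -> [M,I,I,I]
Op 6: C0 read [C0 read: already in M, no change] -> [M,I,I,I]
Op 7: C2 write [C2 write: invalidate ['C0=M'] -> C2=M] -> [I,I,M,I]
Op 8: C3 read [C3 read from I: others=['C2=M'] -> C3=S, others downsized to S] -> [I,I,S,S]
Op 9: C3 write [C3 write: invalidate ['C2=S'] -> C3=M] -> [I,I,I,M]
Op 10: C0 write [C0 write: invalidate ['C3=M'] -> C0=M] -> [M,I,I,I]
Op 11: C1 write [C1 write: invalidate ['C0=M'] -> C1=M] -> [I,M,I,I]

Answer: I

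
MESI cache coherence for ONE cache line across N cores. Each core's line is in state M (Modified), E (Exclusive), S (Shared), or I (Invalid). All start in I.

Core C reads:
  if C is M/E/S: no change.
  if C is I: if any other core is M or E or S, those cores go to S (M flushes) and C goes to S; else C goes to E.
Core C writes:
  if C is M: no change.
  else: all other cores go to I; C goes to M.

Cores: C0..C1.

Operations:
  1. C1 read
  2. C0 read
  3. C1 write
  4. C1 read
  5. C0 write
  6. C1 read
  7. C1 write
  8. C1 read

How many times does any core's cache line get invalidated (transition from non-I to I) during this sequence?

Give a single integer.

Answer: 3

Derivation:
Op 1: C1 read [C1 read from I: no other sharers -> C1=E (exclusive)] -> [I,E] (invalidations this op: 0; running total: 0)
Op 2: C0 read [C0 read from I: others=['C1=E'] -> C0=S, others downsized to S] -> [S,S] (invalidations this op: 0; running total: 0)
Op 3: C1 write [C1 write: invalidate ['C0=S'] -> C1=M] -> [I,M] (invalidations this op: 1; running total: 1)
Op 4: C1 read [C1 read: already in M, no change] -> [I,M] (invalidations this op: 0; running total: 1)
Op 5: C0 write [C0 write: invalidate ['C1=M'] -> C0=M] -> [M,I] (invalidations this op: 1; running total: 2)
Op 6: C1 read [C1 read from I: others=['C0=M'] -> C1=S, others downsized to S] -> [S,S] (invalidations this op: 0; running total: 2)
Op 7: C1 write [C1 write: invalidate ['C0=S'] -> C1=M] -> [I,M] (invalidations this op: 1; running total: 3)
Op 8: C1 read [C1 read: already in M, no change] -> [I,M] (invalidations this op: 0; running total: 3)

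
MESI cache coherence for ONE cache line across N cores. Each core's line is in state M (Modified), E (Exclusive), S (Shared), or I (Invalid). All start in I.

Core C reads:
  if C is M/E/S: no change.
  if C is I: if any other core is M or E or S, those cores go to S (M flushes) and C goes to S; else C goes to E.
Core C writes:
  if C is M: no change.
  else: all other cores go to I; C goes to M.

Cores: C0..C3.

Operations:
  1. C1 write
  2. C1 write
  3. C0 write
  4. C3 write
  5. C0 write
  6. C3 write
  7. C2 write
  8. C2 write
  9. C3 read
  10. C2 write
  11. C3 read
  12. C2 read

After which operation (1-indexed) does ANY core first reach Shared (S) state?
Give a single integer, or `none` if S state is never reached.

Answer: 9

Derivation:
Op 1: C1 write [C1 write: invalidate none -> C1=M] -> [I,M,I,I]
Op 2: C1 write [C1 write: already M (modified), no change] -> [I,M,I,I]
Op 3: C0 write [C0 write: invalidate ['C1=M'] -> C0=M] -> [M,I,I,I]
Op 4: C3 write [C3 write: invalidate ['C0=M'] -> C3=M] -> [I,I,I,M]
Op 5: C0 write [C0 write: invalidate ['C3=M'] -> C0=M] -> [M,I,I,I]
Op 6: C3 write [C3 write: invalidate ['C0=M'] -> C3=M] -> [I,I,I,M]
Op 7: C2 write [C2 write: invalidate ['C3=M'] -> C2=M] -> [I,I,M,I]
Op 8: C2 write [C2 write: already M (modified), no change] -> [I,I,M,I]
Op 9: C3 read [C3 read from I: others=['C2=M'] -> C3=S, others downsized to S] -> [I,I,S,S]
  -> First S state at op 9; remaining ops need not be traced.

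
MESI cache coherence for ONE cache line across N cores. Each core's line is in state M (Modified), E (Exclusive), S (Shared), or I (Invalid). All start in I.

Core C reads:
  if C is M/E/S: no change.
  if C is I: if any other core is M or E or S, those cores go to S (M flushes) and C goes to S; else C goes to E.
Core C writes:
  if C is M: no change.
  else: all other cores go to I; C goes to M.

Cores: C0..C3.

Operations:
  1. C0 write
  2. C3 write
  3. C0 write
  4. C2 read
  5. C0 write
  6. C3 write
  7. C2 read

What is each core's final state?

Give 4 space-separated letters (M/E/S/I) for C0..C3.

Answer: I I S S

Derivation:
Op 1: C0 write [C0 write: invalidate none -> C0=M] -> [M,I,I,I]
Op 2: C3 write [C3 write: invalidate ['C0=M'] -> C3=M] -> [I,I,I,M]
Op 3: C0 write [C0 write: invalidate ['C3=M'] -> C0=M] -> [M,I,I,I]
Op 4: C2 read [C2 read from I: others=['C0=M'] -> C2=S, others downsized to S] -> [S,I,S,I]
Op 5: C0 write [C0 write: invalidate ['C2=S'] -> C0=M] -> [M,I,I,I]
Op 6: C3 write [C3 write: invalidate ['C0=M'] -> C3=M] -> [I,I,I,M]
Op 7: C2 read [C2 read from I: others=['C3=M'] -> C2=S, others downsized to S] -> [I,I,S,S]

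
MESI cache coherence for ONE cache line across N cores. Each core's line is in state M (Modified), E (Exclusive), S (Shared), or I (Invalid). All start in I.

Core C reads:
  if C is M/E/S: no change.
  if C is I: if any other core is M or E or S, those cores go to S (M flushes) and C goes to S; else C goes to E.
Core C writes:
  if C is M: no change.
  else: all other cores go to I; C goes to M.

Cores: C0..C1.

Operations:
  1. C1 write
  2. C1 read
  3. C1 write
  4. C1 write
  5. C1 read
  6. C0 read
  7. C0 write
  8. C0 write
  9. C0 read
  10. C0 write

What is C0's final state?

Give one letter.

Op 1: C1 write [C1 write: invalidate none -> C1=M] -> [I,M]
Op 2: C1 read [C1 read: already in M, no change] -> [I,M]
Op 3: C1 write [C1 write: already M (modified), no change] -> [I,M]
Op 4: C1 write [C1 write: already M (modified), no change] -> [I,M]
Op 5: C1 read [C1 read: already in M, no change] -> [I,M]
Op 6: C0 read [C0 read from I: others=['C1=M'] -> C0=S, others downsized to S] -> [S,S]
Op 7: C0 write [C0 write: invalidate ['C1=S'] -> C0=M] -> [M,I]
Op 8: C0 write [C0 write: already M (modified), no change] -> [M,I]
Op 9: C0 read [C0 read: already in M, no change] -> [M,I]
Op 10: C0 write [C0 write: already M (modified), no change] -> [M,I]

Answer: M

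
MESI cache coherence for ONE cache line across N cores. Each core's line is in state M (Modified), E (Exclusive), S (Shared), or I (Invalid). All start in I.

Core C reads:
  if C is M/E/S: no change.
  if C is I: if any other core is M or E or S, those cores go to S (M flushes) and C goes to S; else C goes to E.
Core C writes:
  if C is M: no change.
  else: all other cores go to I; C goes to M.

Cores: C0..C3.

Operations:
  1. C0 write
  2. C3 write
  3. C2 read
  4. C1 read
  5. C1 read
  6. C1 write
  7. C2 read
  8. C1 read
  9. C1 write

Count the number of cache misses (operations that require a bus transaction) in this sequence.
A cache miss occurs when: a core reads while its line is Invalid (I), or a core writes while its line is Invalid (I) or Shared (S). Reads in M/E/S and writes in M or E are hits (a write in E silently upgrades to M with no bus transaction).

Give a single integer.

Op 1: C0 write [C0 write: invalidate none -> C0=M] -> [M,I,I,I] [MISS #1: write from I]
Op 2: C3 write [C3 write: invalidate ['C0=M'] -> C3=M] -> [I,I,I,M] [MISS #2: write from I]
Op 3: C2 read [C2 read from I: others=['C3=M'] -> C2=S, others downsized to S] -> [I,I,S,S] [MISS #3: read from I]
Op 4: C1 read [C1 read from I: others=['C2=S', 'C3=S'] -> C1=S, others downsized to S] -> [I,S,S,S] [MISS #4: read from I]
Op 5: C1 read [C1 read: already in S, no change] -> [I,S,S,S] [hit: read from S]
Op 6: C1 write [C1 write: invalidate ['C2=S', 'C3=S'] -> C1=M] -> [I,M,I,I] [MISS #5: write from S]
Op 7: C2 read [C2 read from I: others=['C1=M'] -> C2=S, others downsized to S] -> [I,S,S,I] [MISS #6: read from I]
Op 8: C1 read [C1 read: already in S, no change] -> [I,S,S,I] [hit: read from S]
Op 9: C1 write [C1 write: invalidate ['C2=S'] -> C1=M] -> [I,M,I,I] [MISS #7: write from S]

Answer: 7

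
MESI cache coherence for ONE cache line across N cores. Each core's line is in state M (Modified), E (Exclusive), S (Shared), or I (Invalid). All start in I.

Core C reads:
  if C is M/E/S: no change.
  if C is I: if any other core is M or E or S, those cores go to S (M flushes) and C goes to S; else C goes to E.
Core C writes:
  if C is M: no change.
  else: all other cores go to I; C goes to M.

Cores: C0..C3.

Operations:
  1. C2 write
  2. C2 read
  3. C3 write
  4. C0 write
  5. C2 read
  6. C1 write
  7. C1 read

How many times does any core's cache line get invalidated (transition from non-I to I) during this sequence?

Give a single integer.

Op 1: C2 write [C2 write: invalidate none -> C2=M] -> [I,I,M,I] (invalidations this op: 0; running total: 0)
Op 2: C2 read [C2 read: already in M, no change] -> [I,I,M,I] (invalidations this op: 0; running total: 0)
Op 3: C3 write [C3 write: invalidate ['C2=M'] -> C3=M] -> [I,I,I,M] (invalidations this op: 1; running total: 1)
Op 4: C0 write [C0 write: invalidate ['C3=M'] -> C0=M] -> [M,I,I,I] (invalidations this op: 1; running total: 2)
Op 5: C2 read [C2 read from I: others=['C0=M'] -> C2=S, others downsized to S] -> [S,I,S,I] (invalidations this op: 0; running total: 2)
Op 6: C1 write [C1 write: invalidate ['C0=S', 'C2=S'] -> C1=M] -> [I,M,I,I] (invalidations this op: 2; running total: 4)
Op 7: C1 read [C1 read: already in M, no change] -> [I,M,I,I] (invalidations this op: 0; running total: 4)

Answer: 4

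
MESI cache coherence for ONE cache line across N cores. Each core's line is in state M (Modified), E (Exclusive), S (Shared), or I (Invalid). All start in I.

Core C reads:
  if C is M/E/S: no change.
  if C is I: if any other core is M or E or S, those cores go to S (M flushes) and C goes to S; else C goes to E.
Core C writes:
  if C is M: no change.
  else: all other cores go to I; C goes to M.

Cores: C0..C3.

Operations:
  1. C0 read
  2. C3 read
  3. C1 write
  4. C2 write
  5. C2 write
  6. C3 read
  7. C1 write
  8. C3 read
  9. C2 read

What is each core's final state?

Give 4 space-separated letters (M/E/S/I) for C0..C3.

Op 1: C0 read [C0 read from I: no other sharers -> C0=E (exclusive)] -> [E,I,I,I]
Op 2: C3 read [C3 read from I: others=['C0=E'] -> C3=S, others downsized to S] -> [S,I,I,S]
Op 3: C1 write [C1 write: invalidate ['C0=S', 'C3=S'] -> C1=M] -> [I,M,I,I]
Op 4: C2 write [C2 write: invalidate ['C1=M'] -> C2=M] -> [I,I,M,I]
Op 5: C2 write [C2 write: already M (modified), no change] -> [I,I,M,I]
Op 6: C3 read [C3 read from I: others=['C2=M'] -> C3=S, others downsized to S] -> [I,I,S,S]
Op 7: C1 write [C1 write: invalidate ['C2=S', 'C3=S'] -> C1=M] -> [I,M,I,I]
Op 8: C3 read [C3 read from I: others=['C1=M'] -> C3=S, others downsized to S] -> [I,S,I,S]
Op 9: C2 read [C2 read from I: others=['C1=S', 'C3=S'] -> C2=S, others downsized to S] -> [I,S,S,S]

Answer: I S S S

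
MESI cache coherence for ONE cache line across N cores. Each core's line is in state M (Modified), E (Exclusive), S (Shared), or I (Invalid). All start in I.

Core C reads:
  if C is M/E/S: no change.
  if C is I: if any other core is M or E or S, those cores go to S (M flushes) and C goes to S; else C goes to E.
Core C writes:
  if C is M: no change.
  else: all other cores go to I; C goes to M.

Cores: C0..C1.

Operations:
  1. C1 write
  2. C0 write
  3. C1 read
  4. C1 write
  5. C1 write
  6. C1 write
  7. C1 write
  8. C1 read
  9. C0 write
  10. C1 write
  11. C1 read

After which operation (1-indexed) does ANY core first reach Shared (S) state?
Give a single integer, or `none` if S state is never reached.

Answer: 3

Derivation:
Op 1: C1 write [C1 write: invalidate none -> C1=M] -> [I,M]
Op 2: C0 write [C0 write: invalidate ['C1=M'] -> C0=M] -> [M,I]
Op 3: C1 read [C1 read from I: others=['C0=M'] -> C1=S, others downsized to S] -> [S,S]
  -> First S state at op 3; remaining ops need not be traced.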